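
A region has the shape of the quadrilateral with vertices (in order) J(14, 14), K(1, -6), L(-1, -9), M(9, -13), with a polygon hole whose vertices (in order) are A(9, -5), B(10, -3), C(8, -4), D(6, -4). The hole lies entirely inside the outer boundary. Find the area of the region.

Outer boundary:
Σ = (-98) + (-15) + (94) + (308) = 289
Area = |Σ|/2 = 144.5.
Hole:
A→B: (9)(-3) − (10)(-5) = 23
B→C: (10)(-4) − (8)(-3) = -16
C→D: (8)(-4) − (6)(-4) = -8
D→A: (6)(-5) − (9)(-4) = 6
Σ = 5
Area = |Σ|/2 = 2.5.
Net area = 144.5 − 2.5 = 142.

142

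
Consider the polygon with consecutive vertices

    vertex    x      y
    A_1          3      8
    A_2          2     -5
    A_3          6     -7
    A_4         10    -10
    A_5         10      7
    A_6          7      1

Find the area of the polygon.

A_1→A_2: (3)(-5) − (2)(8) = -31
A_2→A_3: (2)(-7) − (6)(-5) = 16
A_3→A_4: (6)(-10) − (10)(-7) = 10
A_4→A_5: (10)(7) − (10)(-10) = 170
A_5→A_6: (10)(1) − (7)(7) = -39
A_6→A_1: (7)(8) − (3)(1) = 53
Σ = 179
Area = |Σ|/2 = 89.5.

89.5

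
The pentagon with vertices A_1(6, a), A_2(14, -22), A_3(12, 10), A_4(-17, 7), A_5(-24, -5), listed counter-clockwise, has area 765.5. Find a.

-19

Write out the shoelace sum; only the two edges meeting at A_1 involve a:
2·Area = [((-24)·a − 6·(-5)) + (6·(-22) − 14·a)] + 911
       = -38·a + 809 = 1531
⇒ a = -19.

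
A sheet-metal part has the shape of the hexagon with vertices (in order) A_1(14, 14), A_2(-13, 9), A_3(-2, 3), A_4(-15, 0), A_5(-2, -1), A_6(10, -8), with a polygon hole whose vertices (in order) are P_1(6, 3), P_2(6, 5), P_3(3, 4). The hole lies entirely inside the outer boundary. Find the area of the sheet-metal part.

309.5

Outer boundary:
Apply Gauss's area formula: 2A = Σ (x_i·y_{i+1} − x_{i+1}·y_i), indices taken mod 6.
A_1→A_2: (14)(9) − (-13)(14) = 308
A_2→A_3: (-13)(3) − (-2)(9) = -21
A_3→A_4: (-2)(0) − (-15)(3) = 45
A_4→A_5: (-15)(-1) − (-2)(0) = 15
A_5→A_6: (-2)(-8) − (10)(-1) = 26
A_6→A_1: (10)(14) − (14)(-8) = 252
Σ = 625
Area = |Σ|/2 = 312.5.
Hole:
Apply the shoelace (surveyor's) formula: 2A = Σ (x_i·y_{i+1} − x_{i+1}·y_i), indices taken mod 3.
Σ = (12) + (9) + (-15) = 6
Area = |Σ|/2 = 3.
Net area = 312.5 − 3 = 309.5.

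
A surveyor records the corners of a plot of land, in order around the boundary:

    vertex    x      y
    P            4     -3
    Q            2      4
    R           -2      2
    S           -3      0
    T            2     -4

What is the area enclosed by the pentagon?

Σ = (22) + (12) + (6) + (12) + (10) = 62
Area = |Σ|/2 = 31.

31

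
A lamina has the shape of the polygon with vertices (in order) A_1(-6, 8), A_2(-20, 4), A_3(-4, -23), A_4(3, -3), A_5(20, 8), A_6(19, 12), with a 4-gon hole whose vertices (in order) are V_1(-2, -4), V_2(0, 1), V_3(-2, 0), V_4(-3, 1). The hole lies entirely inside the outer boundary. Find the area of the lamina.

Outer boundary:
Apply Gauss's area formula: 2A = Σ (x_i·y_{i+1} − x_{i+1}·y_i), indices taken mod 6.
Σ = (136) + (476) + (81) + (84) + (88) + (224) = 1089
Area = |Σ|/2 = 544.5.
Hole:
Cross-terms: -2, 2, -2, 14  ⇒  Σ = 12
Area = |Σ|/2 = 6.
Net area = 544.5 − 6 = 538.5.

538.5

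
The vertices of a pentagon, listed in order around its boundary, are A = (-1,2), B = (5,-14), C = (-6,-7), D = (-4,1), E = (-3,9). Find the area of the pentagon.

A→B: (-1)(-14) − (5)(2) = 4
B→C: (5)(-7) − (-6)(-14) = -119
C→D: (-6)(1) − (-4)(-7) = -34
D→E: (-4)(9) − (-3)(1) = -33
E→A: (-3)(2) − (-1)(9) = 3
Σ = -179
Area = |Σ|/2 = 89.5.

89.5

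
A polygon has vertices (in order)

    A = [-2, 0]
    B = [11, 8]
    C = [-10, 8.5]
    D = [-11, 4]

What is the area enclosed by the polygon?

Apply Gauss's area formula: 2A = Σ (x_i·y_{i+1} − x_{i+1}·y_i), indices taken mod 4.
Cross-terms: -16, 173.5, 53.5, 8  ⇒  Σ = 219
Area = |Σ|/2 = 109.5.

109.5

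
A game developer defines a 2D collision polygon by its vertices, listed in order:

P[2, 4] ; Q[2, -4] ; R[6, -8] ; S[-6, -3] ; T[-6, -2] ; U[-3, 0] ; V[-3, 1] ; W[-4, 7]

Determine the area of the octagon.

68

Σ = (-16) + (8) + (-66) + (-6) + (-6) + (-3) + (-17) + (-30) = -136
Area = |Σ|/2 = 68.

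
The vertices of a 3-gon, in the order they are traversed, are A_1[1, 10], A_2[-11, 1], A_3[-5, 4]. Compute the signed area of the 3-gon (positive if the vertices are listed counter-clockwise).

Apply the surveyor's formula: 2A = Σ (x_i·y_{i+1} − x_{i+1}·y_i), indices taken mod 3.
Σ = (111) + (-39) + (-54) = 18
Signed area = Σ/2 = 9 (positive ⇒ counter-clockwise traversal).

9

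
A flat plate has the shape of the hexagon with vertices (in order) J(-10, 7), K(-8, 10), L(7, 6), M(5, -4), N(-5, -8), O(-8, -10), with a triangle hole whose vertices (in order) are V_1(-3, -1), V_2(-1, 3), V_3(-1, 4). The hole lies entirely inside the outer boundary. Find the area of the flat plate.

Outer boundary:
Apply Gauss's area formula: 2A = Σ (x_i·y_{i+1} − x_{i+1}·y_i), indices taken mod 6.
Cross-terms: -44, -118, -58, -60, -14, -156  ⇒  Σ = -450
Area = |Σ|/2 = 225.
Hole:
V_1→V_2: (-3)(3) − (-1)(-1) = -10
V_2→V_3: (-1)(4) − (-1)(3) = -1
V_3→V_1: (-1)(-1) − (-3)(4) = 13
Σ = 2
Area = |Σ|/2 = 1.
Net area = 225 − 1 = 224.

224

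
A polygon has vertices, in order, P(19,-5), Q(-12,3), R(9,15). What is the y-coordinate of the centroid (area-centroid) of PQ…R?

Apply Gauss's area formula. First the cross-terms c_i = x_i·y_{i+1} − x_{i+1}·y_i:
  -3, -207, -330  ⇒  2A = -540, A = -270.
Then Σ (y_i + y_{i+1})·c_i = -7020, so ȳ = -7020 / (6·(-270)) = 13/3.

13/3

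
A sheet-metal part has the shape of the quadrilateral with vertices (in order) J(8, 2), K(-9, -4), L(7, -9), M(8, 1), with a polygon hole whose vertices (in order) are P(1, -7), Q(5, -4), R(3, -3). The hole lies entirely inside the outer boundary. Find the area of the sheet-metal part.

86

Outer boundary:
Apply Gauss's area formula: 2A = Σ (x_i·y_{i+1} − x_{i+1}·y_i), indices taken mod 4.
Σ = (-14) + (109) + (79) + (8) = 182
Area = |Σ|/2 = 91.
Hole:
Apply the surveyor's formula: 2A = Σ (x_i·y_{i+1} − x_{i+1}·y_i), indices taken mod 3.
P→Q: (1)(-4) − (5)(-7) = 31
Q→R: (5)(-3) − (3)(-4) = -3
R→P: (3)(-7) − (1)(-3) = -18
Σ = 10
Area = |Σ|/2 = 5.
Net area = 91 − 5 = 86.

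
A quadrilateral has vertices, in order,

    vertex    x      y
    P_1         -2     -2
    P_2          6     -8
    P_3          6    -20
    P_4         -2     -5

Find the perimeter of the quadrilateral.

42

|P_1P_2| = √((8)² + (-6)²) = √100 = 10
|P_2P_3| = √((0)² + (-12)²) = √144 = 12
|P_3P_4| = √((-8)² + (15)²) = √289 = 17
|P_4P_1| = √((0)² + (3)²) = √9 = 3
Perimeter = 10 + 12 + 17 + 3 = 42.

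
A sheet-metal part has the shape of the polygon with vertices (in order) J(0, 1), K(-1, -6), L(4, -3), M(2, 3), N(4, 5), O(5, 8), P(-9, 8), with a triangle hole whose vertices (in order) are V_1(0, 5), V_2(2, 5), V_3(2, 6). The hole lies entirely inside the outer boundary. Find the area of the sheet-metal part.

Outer boundary:
Σ = (1) + (27) + (18) + (-2) + (7) + (112) + (-9) = 154
Area = |Σ|/2 = 77.
Hole:
V_1→V_2: (0)(5) − (2)(5) = -10
V_2→V_3: (2)(6) − (2)(5) = 2
V_3→V_1: (2)(5) − (0)(6) = 10
Σ = 2
Area = |Σ|/2 = 1.
Net area = 77 − 1 = 76.

76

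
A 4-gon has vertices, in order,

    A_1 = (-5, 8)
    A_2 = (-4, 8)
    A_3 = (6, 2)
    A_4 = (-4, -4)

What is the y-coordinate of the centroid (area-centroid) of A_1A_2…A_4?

Apply the surveyor's formula. First the cross-terms c_i = x_i·y_{i+1} − x_{i+1}·y_i:
  -8, -56, -16, -52  ⇒  2A = -132, A = -66.
Then Σ (y_i + y_{i+1})·c_i = -864, so ȳ = -864 / (6·(-66)) = 24/11.

24/11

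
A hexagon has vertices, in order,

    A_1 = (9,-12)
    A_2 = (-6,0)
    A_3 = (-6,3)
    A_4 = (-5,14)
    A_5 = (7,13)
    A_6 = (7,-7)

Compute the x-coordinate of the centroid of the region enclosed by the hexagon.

9/7

Apply the surveyor's formula. First the cross-terms c_i = x_i·y_{i+1} − x_{i+1}·y_i:
  -72, -18, -69, -163, -140, -21  ⇒  2A = -483, A = -241.5.
Then Σ (x_i + x_{i+1})·c_i = -1863, so x̄ = -1863 / (6·(-241.5)) = 9/7.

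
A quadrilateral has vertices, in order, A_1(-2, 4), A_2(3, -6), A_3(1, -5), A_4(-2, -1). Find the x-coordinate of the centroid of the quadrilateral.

Apply the surveyor's formula. First the cross-terms c_i = x_i·y_{i+1} − x_{i+1}·y_i:
  0, -9, -11, -10  ⇒  2A = -30, A = -15.
Then Σ (x_i + x_{i+1})·c_i = 15, so x̄ = 15 / (6·(-15)) = -1/6.

-1/6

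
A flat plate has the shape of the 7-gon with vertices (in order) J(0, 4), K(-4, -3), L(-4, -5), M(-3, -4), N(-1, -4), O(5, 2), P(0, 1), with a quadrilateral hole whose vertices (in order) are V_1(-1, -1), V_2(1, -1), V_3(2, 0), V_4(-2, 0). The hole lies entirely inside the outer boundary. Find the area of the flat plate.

25

Outer boundary:
Apply the surveyor's formula: 2A = Σ (x_i·y_{i+1} − x_{i+1}·y_i), indices taken mod 7.
Σ = (16) + (8) + (1) + (8) + (18) + (5) + (0) = 56
Area = |Σ|/2 = 28.
Hole:
Apply the shoelace (surveyor's) formula: 2A = Σ (x_i·y_{i+1} − x_{i+1}·y_i), indices taken mod 4.
Σ = (2) + (2) + (0) + (2) = 6
Area = |Σ|/2 = 3.
Net area = 28 − 3 = 25.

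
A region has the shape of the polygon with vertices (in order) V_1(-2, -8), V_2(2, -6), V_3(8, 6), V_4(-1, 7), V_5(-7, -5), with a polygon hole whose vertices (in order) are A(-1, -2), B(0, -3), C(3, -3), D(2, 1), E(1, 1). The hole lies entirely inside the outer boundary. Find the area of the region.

114.5

Outer boundary:
Apply the shoelace formula: 2A = Σ (x_i·y_{i+1} − x_{i+1}·y_i), indices taken mod 5.
Cross-terms: 28, 60, 62, 54, 46  ⇒  Σ = 250
Area = |Σ|/2 = 125.
Hole:
Apply Gauss's area formula: 2A = Σ (x_i·y_{i+1} − x_{i+1}·y_i), indices taken mod 5.
Σ = (3) + (9) + (9) + (1) + (-1) = 21
Area = |Σ|/2 = 10.5.
Net area = 125 − 10.5 = 114.5.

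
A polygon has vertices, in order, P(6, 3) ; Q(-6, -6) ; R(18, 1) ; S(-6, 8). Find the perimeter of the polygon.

|PQ| = √((-12)² + (-9)²) = √225 = 15
|QR| = √((24)² + (7)²) = √625 = 25
|RS| = √((-24)² + (7)²) = √625 = 25
|SP| = √((12)² + (-5)²) = √169 = 13
Perimeter = 15 + 25 + 25 + 13 = 78.

78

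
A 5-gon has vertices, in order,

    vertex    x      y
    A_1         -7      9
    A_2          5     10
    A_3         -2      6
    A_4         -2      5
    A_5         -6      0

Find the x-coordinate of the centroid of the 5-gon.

-278/87

Apply Gauss's area formula. First the cross-terms c_i = x_i·y_{i+1} − x_{i+1}·y_i:
  -115, 50, 2, 30, -54  ⇒  2A = -87, A = -43.5.
Then Σ (x_i + x_{i+1})·c_i = 834, so x̄ = 834 / (6·(-43.5)) = -278/87.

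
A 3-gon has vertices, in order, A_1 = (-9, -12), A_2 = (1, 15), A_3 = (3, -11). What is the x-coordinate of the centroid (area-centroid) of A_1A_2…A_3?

Apply the shoelace formula. First the cross-terms c_i = x_i·y_{i+1} − x_{i+1}·y_i:
  -123, -56, -135  ⇒  2A = -314, A = -157.
Then Σ (x_i + x_{i+1})·c_i = 1570, so x̄ = 1570 / (6·(-157)) = -5/3.

-5/3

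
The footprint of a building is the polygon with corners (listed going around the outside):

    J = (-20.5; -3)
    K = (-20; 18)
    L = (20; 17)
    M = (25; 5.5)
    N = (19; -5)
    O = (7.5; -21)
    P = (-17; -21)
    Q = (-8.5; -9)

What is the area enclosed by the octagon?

1367

Apply the surveyor's formula: 2A = Σ (x_i·y_{i+1} − x_{i+1}·y_i), indices taken mod 8.
Σ = (-429) + (-700) + (-315) + (-229.5) + (-361.5) + (-514.5) + (-25.5) + (-159) = -2734
Area = |Σ|/2 = 1367.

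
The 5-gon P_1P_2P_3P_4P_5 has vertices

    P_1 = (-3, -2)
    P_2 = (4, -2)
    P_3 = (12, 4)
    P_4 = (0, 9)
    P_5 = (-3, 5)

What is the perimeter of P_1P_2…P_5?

42

|P_1P_2| = √((7)² + (0)²) = √49 = 7
|P_2P_3| = √((8)² + (6)²) = √100 = 10
|P_3P_4| = √((-12)² + (5)²) = √169 = 13
|P_4P_5| = √((-3)² + (-4)²) = √25 = 5
|P_5P_1| = √((0)² + (-7)²) = √49 = 7
Perimeter = 7 + 10 + 13 + 5 + 7 = 42.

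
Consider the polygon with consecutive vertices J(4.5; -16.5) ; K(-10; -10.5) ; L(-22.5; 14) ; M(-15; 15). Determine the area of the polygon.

Apply Gauss's area formula: 2A = Σ (x_i·y_{i+1} − x_{i+1}·y_i), indices taken mod 4.
Σ = (-212.25) + (-376.25) + (-127.5) + (180) = -536
Area = |Σ|/2 = 268.

268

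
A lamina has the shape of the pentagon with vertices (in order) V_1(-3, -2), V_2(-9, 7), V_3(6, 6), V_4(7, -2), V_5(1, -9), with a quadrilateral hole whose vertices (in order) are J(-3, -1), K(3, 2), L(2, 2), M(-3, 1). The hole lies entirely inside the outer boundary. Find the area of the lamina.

133

Outer boundary:
Σ = (-39) + (-96) + (-54) + (-61) + (-29) = -279
Area = |Σ|/2 = 139.5.
Hole:
Cross-terms: -3, 2, 8, 6  ⇒  Σ = 13
Area = |Σ|/2 = 6.5.
Net area = 139.5 − 6.5 = 133.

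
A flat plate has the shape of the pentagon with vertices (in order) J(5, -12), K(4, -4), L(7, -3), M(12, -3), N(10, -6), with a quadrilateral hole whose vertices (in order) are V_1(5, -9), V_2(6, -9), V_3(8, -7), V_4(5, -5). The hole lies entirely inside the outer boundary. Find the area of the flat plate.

29.5

Outer boundary:
Apply the shoelace (surveyor's) formula: 2A = Σ (x_i·y_{i+1} − x_{i+1}·y_i), indices taken mod 5.
Cross-terms: 28, 16, 15, -42, -90  ⇒  Σ = -73
Area = |Σ|/2 = 36.5.
Hole:
Σ = (9) + (30) + (-5) + (-20) = 14
Area = |Σ|/2 = 7.
Net area = 36.5 − 7 = 29.5.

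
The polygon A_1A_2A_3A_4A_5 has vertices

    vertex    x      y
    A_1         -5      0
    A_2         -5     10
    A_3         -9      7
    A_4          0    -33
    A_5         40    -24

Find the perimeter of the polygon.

148

|A_1A_2| = √((0)² + (10)²) = √100 = 10
|A_2A_3| = √((-4)² + (-3)²) = √25 = 5
|A_3A_4| = √((9)² + (-40)²) = √1681 = 41
|A_4A_5| = √((40)² + (9)²) = √1681 = 41
|A_5A_1| = √((-45)² + (24)²) = √2601 = 51
Perimeter = 10 + 5 + 41 + 41 + 51 = 148.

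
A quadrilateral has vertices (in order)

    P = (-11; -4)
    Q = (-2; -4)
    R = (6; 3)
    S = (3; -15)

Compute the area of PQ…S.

111

Apply the shoelace (surveyor's) formula: 2A = Σ (x_i·y_{i+1} − x_{i+1}·y_i), indices taken mod 4.
Σ = (36) + (18) + (-99) + (-177) = -222
Area = |Σ|/2 = 111.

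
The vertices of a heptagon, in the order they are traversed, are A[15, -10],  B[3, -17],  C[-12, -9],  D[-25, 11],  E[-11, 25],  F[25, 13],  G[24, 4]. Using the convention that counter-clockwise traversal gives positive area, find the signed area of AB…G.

A→B: (15)(-17) − (3)(-10) = -225
B→C: (3)(-9) − (-12)(-17) = -231
C→D: (-12)(11) − (-25)(-9) = -357
D→E: (-25)(25) − (-11)(11) = -504
E→F: (-11)(13) − (25)(25) = -768
F→G: (25)(4) − (24)(13) = -212
G→A: (24)(-10) − (15)(4) = -300
Σ = -2597
Signed area = Σ/2 = -1298.5 (negative ⇒ clockwise traversal).

-1298.5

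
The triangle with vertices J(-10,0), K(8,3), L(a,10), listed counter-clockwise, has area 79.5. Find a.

Write out the shoelace sum; only the two edges meeting at L involve a:
2·Area = [(8·10 − a·3) + (a·0 − (-10)·10)] + -30
       = -3·a + 150 = 159
⇒ a = -3.

-3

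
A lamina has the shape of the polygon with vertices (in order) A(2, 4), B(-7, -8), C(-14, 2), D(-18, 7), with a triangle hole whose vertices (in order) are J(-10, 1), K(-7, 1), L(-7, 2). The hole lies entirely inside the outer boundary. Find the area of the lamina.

129.5

Outer boundary:
Σ = (12) + (-126) + (-62) + (-86) = -262
Area = |Σ|/2 = 131.
Hole:
Apply the shoelace formula: 2A = Σ (x_i·y_{i+1} − x_{i+1}·y_i), indices taken mod 3.
Cross-terms: -3, -7, 13  ⇒  Σ = 3
Area = |Σ|/2 = 1.5.
Net area = 131 − 1.5 = 129.5.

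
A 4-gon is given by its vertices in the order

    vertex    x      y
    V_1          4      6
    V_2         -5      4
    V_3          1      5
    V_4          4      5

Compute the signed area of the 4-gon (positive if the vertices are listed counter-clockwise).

Apply the surveyor's formula: 2A = Σ (x_i·y_{i+1} − x_{i+1}·y_i), indices taken mod 4.
V_1→V_2: (4)(4) − (-5)(6) = 46
V_2→V_3: (-5)(5) − (1)(4) = -29
V_3→V_4: (1)(5) − (4)(5) = -15
V_4→V_1: (4)(6) − (4)(5) = 4
Σ = 6
Signed area = Σ/2 = 3 (positive ⇒ counter-clockwise traversal).

3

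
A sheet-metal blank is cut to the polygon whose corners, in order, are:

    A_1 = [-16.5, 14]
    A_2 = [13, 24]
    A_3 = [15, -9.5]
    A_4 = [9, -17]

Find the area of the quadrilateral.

692.75

A_1→A_2: (-16.5)(24) − (13)(14) = -578
A_2→A_3: (13)(-9.5) − (15)(24) = -483.5
A_3→A_4: (15)(-17) − (9)(-9.5) = -169.5
A_4→A_1: (9)(14) − (-16.5)(-17) = -154.5
Σ = -1385.5
Area = |Σ|/2 = 692.75.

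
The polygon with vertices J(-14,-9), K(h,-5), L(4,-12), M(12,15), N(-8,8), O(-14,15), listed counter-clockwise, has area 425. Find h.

The doubled signed area Σ (x_i y_{i+1} − x_{i+1} y_i) is linear in h.
With h=0 it equals 838; the coefficient of h is -3 (from the two edges through K).
So -3·h + 838 = 2·425 = 850 ⇒ h = -4.

-4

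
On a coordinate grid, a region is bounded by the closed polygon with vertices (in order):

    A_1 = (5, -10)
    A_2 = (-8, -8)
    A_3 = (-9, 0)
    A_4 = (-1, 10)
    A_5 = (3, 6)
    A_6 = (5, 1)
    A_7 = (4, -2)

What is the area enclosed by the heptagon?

194.5

Σ = (-120) + (-72) + (-90) + (-36) + (-27) + (-14) + (-30) = -389
Area = |Σ|/2 = 194.5.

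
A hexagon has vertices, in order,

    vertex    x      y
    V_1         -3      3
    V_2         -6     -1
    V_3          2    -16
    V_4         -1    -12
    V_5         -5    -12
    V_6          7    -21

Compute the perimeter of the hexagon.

72

|V_1V_2| = √((-3)² + (-4)²) = √25 = 5
|V_2V_3| = √((8)² + (-15)²) = √289 = 17
|V_3V_4| = √((-3)² + (4)²) = √25 = 5
|V_4V_5| = √((-4)² + (0)²) = √16 = 4
|V_5V_6| = √((12)² + (-9)²) = √225 = 15
|V_6V_1| = √((-10)² + (24)²) = √676 = 26
Perimeter = 5 + 17 + 5 + 4 + 15 + 26 = 72.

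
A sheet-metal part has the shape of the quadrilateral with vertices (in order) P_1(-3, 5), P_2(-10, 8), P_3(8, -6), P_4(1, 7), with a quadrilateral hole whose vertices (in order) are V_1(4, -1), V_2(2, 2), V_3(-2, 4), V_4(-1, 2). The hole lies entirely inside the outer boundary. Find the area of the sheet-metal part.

47.5

Outer boundary:
Apply Gauss's area formula: 2A = Σ (x_i·y_{i+1} − x_{i+1}·y_i), indices taken mod 4.
Σ = (26) + (-4) + (62) + (26) = 110
Area = |Σ|/2 = 55.
Hole:
Σ = (10) + (12) + (0) + (-7) = 15
Area = |Σ|/2 = 7.5.
Net area = 55 − 7.5 = 47.5.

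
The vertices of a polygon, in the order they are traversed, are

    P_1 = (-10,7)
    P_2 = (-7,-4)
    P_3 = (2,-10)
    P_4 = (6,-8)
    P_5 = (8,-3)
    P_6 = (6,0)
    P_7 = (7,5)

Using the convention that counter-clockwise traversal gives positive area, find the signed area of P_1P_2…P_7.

202

Apply the shoelace formula: 2A = Σ (x_i·y_{i+1} − x_{i+1}·y_i), indices taken mod 7.
Σ = (89) + (78) + (44) + (46) + (18) + (30) + (99) = 404
Signed area = Σ/2 = 202 (positive ⇒ counter-clockwise traversal).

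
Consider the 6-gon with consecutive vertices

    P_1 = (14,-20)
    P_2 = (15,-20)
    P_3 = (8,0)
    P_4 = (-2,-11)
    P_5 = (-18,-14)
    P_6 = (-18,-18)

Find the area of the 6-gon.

Apply the shoelace formula: 2A = Σ (x_i·y_{i+1} − x_{i+1}·y_i), indices taken mod 6.
Σ = (20) + (160) + (-88) + (-170) + (72) + (612) = 606
Area = |Σ|/2 = 303.

303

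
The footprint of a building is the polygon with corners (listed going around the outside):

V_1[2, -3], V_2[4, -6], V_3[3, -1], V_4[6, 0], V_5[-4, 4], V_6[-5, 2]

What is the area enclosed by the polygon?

33.5

Apply the shoelace (surveyor's) formula: 2A = Σ (x_i·y_{i+1} − x_{i+1}·y_i), indices taken mod 6.
Σ = (0) + (14) + (6) + (24) + (12) + (11) = 67
Area = |Σ|/2 = 33.5.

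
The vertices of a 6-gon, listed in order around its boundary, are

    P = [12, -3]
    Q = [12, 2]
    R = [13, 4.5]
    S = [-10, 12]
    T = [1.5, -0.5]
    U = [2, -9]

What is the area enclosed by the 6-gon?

182.75

Apply the surveyor's formula: 2A = Σ (x_i·y_{i+1} − x_{i+1}·y_i), indices taken mod 6.
Cross-terms: 60, 28, 201, -13, -12.5, 102  ⇒  Σ = 365.5
Area = |Σ|/2 = 182.75.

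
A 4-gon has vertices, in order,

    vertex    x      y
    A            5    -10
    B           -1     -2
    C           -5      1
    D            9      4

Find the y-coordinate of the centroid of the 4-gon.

-383/255

Apply the shoelace formula. First the cross-terms c_i = x_i·y_{i+1} − x_{i+1}·y_i:
  -20, -11, -29, -110  ⇒  2A = -170, A = -85.
Then Σ (y_i + y_{i+1})·c_i = 766, so ȳ = 766 / (6·(-85)) = -383/255.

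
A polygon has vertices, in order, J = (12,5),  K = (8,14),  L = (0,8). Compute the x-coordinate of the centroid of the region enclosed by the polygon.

Apply the shoelace (surveyor's) formula. First the cross-terms c_i = x_i·y_{i+1} − x_{i+1}·y_i:
  128, 64, -96  ⇒  2A = 96, A = 48.
Then Σ (x_i + x_{i+1})·c_i = 1920, so x̄ = 1920 / (6·48) = 20/3.

20/3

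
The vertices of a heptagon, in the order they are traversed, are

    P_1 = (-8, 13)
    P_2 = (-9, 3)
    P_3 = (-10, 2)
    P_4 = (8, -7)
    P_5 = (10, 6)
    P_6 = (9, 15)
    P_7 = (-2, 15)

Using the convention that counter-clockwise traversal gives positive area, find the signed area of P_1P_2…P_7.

Apply Gauss's area formula: 2A = Σ (x_i·y_{i+1} − x_{i+1}·y_i), indices taken mod 7.
P_1→P_2: (-8)(3) − (-9)(13) = 93
P_2→P_3: (-9)(2) − (-10)(3) = 12
P_3→P_4: (-10)(-7) − (8)(2) = 54
P_4→P_5: (8)(6) − (10)(-7) = 118
P_5→P_6: (10)(15) − (9)(6) = 96
P_6→P_7: (9)(15) − (-2)(15) = 165
P_7→P_1: (-2)(13) − (-8)(15) = 94
Σ = 632
Signed area = Σ/2 = 316 (positive ⇒ counter-clockwise traversal).

316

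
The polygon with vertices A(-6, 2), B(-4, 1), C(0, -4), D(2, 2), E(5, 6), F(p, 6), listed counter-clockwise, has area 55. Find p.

-4

The doubled signed area Σ (x_i y_{i+1} − x_{i+1} y_i) is linear in p.
With p=0 it equals 94; the coefficient of p is -4 (from the two edges through F).
So -4·p + 94 = 2·55 = 110 ⇒ p = -4.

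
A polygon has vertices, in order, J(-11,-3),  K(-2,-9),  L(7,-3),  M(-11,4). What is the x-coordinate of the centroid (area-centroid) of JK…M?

-47/13

Apply Gauss's area formula. First the cross-terms c_i = x_i·y_{i+1} − x_{i+1}·y_i:
  93, 69, -5, 77  ⇒  2A = 234, A = 117.
Then Σ (x_i + x_{i+1})·c_i = -2538, so x̄ = -2538 / (6·117) = -47/13.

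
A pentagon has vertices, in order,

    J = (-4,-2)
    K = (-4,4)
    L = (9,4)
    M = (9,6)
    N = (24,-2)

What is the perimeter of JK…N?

66

|JK| = √((0)² + (6)²) = √36 = 6
|KL| = √((13)² + (0)²) = √169 = 13
|LM| = √((0)² + (2)²) = √4 = 2
|MN| = √((15)² + (-8)²) = √289 = 17
|NJ| = √((-28)² + (0)²) = √784 = 28
Perimeter = 6 + 13 + 2 + 17 + 28 = 66.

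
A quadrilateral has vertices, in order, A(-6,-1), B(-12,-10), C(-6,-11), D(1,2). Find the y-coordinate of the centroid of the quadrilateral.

-202/39

Apply the surveyor's formula. First the cross-terms c_i = x_i·y_{i+1} − x_{i+1}·y_i:
  48, 72, -1, 11  ⇒  2A = 130, A = 65.
Then Σ (y_i + y_{i+1})·c_i = -2020, so ȳ = -2020 / (6·65) = -202/39.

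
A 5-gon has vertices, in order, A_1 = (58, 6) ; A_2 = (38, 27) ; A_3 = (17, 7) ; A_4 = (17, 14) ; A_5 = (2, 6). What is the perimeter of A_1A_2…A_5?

|A_1A_2| = √((-20)² + (21)²) = √841 = 29
|A_2A_3| = √((-21)² + (-20)²) = √841 = 29
|A_3A_4| = √((0)² + (7)²) = √49 = 7
|A_4A_5| = √((-15)² + (-8)²) = √289 = 17
|A_5A_1| = √((56)² + (0)²) = √3136 = 56
Perimeter = 29 + 29 + 7 + 17 + 56 = 138.

138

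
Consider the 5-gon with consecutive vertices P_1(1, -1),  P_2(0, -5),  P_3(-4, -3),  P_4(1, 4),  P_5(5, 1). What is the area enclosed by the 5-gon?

Σ = (-5) + (-20) + (-13) + (-19) + (-6) = -63
Area = |Σ|/2 = 31.5.

31.5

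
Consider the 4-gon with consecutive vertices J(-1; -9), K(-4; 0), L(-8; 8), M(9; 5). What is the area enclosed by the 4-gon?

Apply the shoelace (surveyor's) formula: 2A = Σ (x_i·y_{i+1} − x_{i+1}·y_i), indices taken mod 4.
Cross-terms: -36, -32, -112, -76  ⇒  Σ = -256
Area = |Σ|/2 = 128.

128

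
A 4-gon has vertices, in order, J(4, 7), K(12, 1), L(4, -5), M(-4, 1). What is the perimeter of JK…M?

|JK| = √((8)² + (-6)²) = √100 = 10
|KL| = √((-8)² + (-6)²) = √100 = 10
|LM| = √((-8)² + (6)²) = √100 = 10
|MJ| = √((8)² + (6)²) = √100 = 10
Perimeter = 10 + 10 + 10 + 10 = 40.

40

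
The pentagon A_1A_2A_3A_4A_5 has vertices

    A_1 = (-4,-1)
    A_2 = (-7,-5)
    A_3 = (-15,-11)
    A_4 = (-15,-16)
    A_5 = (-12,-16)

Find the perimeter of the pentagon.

|A_1A_2| = √((-3)² + (-4)²) = √25 = 5
|A_2A_3| = √((-8)² + (-6)²) = √100 = 10
|A_3A_4| = √((0)² + (-5)²) = √25 = 5
|A_4A_5| = √((3)² + (0)²) = √9 = 3
|A_5A_1| = √((8)² + (15)²) = √289 = 17
Perimeter = 5 + 10 + 5 + 3 + 17 = 40.

40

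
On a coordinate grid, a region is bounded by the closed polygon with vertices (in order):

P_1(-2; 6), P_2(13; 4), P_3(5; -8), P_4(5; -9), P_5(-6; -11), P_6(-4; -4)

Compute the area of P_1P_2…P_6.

Cross-terms: -86, -124, -5, -109, -20, -32  ⇒  Σ = -376
Area = |Σ|/2 = 188.

188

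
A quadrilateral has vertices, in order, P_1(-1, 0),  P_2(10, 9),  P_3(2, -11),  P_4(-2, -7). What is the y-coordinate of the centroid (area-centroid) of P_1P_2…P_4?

-218/135

Apply Gauss's area formula. First the cross-terms c_i = x_i·y_{i+1} − x_{i+1}·y_i:
  -9, -128, -36, -7  ⇒  2A = -180, A = -90.
Then Σ (y_i + y_{i+1})·c_i = 872, so ȳ = 872 / (6·(-90)) = -218/135.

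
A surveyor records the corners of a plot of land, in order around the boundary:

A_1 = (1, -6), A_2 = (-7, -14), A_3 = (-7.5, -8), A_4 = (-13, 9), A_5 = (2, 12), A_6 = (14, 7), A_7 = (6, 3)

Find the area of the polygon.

321.75

Apply the shoelace (surveyor's) formula: 2A = Σ (x_i·y_{i+1} − x_{i+1}·y_i), indices taken mod 7.
Σ = (-56) + (-49) + (-171.5) + (-174) + (-154) + (0) + (-39) = -643.5
Area = |Σ|/2 = 321.75.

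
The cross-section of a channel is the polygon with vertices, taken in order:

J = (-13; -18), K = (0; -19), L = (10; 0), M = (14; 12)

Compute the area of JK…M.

230.5

Apply the surveyor's formula: 2A = Σ (x_i·y_{i+1} − x_{i+1}·y_i), indices taken mod 4.
Cross-terms: 247, 190, 120, -96  ⇒  Σ = 461
Area = |Σ|/2 = 230.5.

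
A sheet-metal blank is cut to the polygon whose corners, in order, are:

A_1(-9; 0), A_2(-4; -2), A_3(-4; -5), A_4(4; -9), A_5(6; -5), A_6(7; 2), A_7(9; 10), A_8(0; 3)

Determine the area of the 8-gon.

Apply the surveyor's formula: 2A = Σ (x_i·y_{i+1} − x_{i+1}·y_i), indices taken mod 8.
A_1→A_2: (-9)(-2) − (-4)(0) = 18
A_2→A_3: (-4)(-5) − (-4)(-2) = 12
A_3→A_4: (-4)(-9) − (4)(-5) = 56
A_4→A_5: (4)(-5) − (6)(-9) = 34
A_5→A_6: (6)(2) − (7)(-5) = 47
A_6→A_7: (7)(10) − (9)(2) = 52
A_7→A_8: (9)(3) − (0)(10) = 27
A_8→A_1: (0)(0) − (-9)(3) = 27
Σ = 273
Area = |Σ|/2 = 136.5.

136.5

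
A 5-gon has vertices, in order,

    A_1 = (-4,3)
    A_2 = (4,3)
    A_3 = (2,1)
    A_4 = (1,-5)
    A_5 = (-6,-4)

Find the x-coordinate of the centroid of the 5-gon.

-31/21

Apply the surveyor's formula. First the cross-terms c_i = x_i·y_{i+1} − x_{i+1}·y_i:
  -24, -2, -11, -34, -34  ⇒  2A = -105, A = -52.5.
Then Σ (x_i + x_{i+1})·c_i = 465, so x̄ = 465 / (6·(-52.5)) = -31/21.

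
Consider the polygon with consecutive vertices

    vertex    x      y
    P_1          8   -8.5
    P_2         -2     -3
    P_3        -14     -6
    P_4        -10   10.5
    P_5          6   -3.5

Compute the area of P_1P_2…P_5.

164.5

Apply the shoelace (surveyor's) formula: 2A = Σ (x_i·y_{i+1} − x_{i+1}·y_i), indices taken mod 5.
P_1→P_2: (8)(-3) − (-2)(-8.5) = -41
P_2→P_3: (-2)(-6) − (-14)(-3) = -30
P_3→P_4: (-14)(10.5) − (-10)(-6) = -207
P_4→P_5: (-10)(-3.5) − (6)(10.5) = -28
P_5→P_1: (6)(-8.5) − (8)(-3.5) = -23
Σ = -329
Area = |Σ|/2 = 164.5.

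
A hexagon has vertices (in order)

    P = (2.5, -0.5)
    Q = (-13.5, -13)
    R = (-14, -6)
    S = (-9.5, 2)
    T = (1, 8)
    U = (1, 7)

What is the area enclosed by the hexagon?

161.125

Apply Gauss's area formula: 2A = Σ (x_i·y_{i+1} − x_{i+1}·y_i), indices taken mod 6.
Σ = (-39.25) + (-101) + (-85) + (-78) + (-1) + (-18) = -322.25
Area = |Σ|/2 = 161.125.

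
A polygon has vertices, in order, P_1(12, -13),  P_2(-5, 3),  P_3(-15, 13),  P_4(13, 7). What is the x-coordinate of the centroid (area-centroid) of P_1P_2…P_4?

Apply Gauss's area formula. First the cross-terms c_i = x_i·y_{i+1} − x_{i+1}·y_i:
  -29, -20, -274, -253  ⇒  2A = -576, A = -288.
Then Σ (x_i + x_{i+1})·c_i = -5580, so x̄ = -5580 / (6·(-288)) = 155/48.

155/48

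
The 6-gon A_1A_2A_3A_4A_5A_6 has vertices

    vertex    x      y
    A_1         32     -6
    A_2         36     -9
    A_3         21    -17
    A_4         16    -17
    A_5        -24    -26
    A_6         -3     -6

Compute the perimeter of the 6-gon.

132

|A_1A_2| = √((4)² + (-3)²) = √25 = 5
|A_2A_3| = √((-15)² + (-8)²) = √289 = 17
|A_3A_4| = √((-5)² + (0)²) = √25 = 5
|A_4A_5| = √((-40)² + (-9)²) = √1681 = 41
|A_5A_6| = √((21)² + (20)²) = √841 = 29
|A_6A_1| = √((35)² + (0)²) = √1225 = 35
Perimeter = 5 + 17 + 5 + 41 + 29 + 35 = 132.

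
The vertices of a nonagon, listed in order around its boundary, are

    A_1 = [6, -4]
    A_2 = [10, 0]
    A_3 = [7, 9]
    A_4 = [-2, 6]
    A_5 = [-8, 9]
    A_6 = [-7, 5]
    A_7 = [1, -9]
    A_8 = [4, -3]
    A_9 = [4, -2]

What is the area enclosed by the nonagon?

Cross-terms: 40, 90, 60, 30, 23, 58, 33, 4, -4  ⇒  Σ = 334
Area = |Σ|/2 = 167.

167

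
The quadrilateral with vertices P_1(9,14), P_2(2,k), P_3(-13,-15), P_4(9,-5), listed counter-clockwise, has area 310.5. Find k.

Write out the shoelace sum; only the two edges meeting at P_2 involve k:
2·Area = [(9·k − 2·14) + (2·(-15) − (-13)·k)] + 371
       = 22·k + 313 = 621
⇒ k = 14.

14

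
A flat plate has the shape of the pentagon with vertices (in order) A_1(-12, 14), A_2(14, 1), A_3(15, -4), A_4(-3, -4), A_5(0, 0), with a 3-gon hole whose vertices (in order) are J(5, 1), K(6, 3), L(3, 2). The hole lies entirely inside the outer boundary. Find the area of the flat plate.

Outer boundary:
Apply the surveyor's formula: 2A = Σ (x_i·y_{i+1} − x_{i+1}·y_i), indices taken mod 5.
A_1→A_2: (-12)(1) − (14)(14) = -208
A_2→A_3: (14)(-4) − (15)(1) = -71
A_3→A_4: (15)(-4) − (-3)(-4) = -72
A_4→A_5: (-3)(0) − (0)(-4) = 0
A_5→A_1: (0)(14) − (-12)(0) = 0
Σ = -351
Area = |Σ|/2 = 175.5.
Hole:
Apply the shoelace formula: 2A = Σ (x_i·y_{i+1} − x_{i+1}·y_i), indices taken mod 3.
Cross-terms: 9, 3, -7  ⇒  Σ = 5
Area = |Σ|/2 = 2.5.
Net area = 175.5 − 2.5 = 173.

173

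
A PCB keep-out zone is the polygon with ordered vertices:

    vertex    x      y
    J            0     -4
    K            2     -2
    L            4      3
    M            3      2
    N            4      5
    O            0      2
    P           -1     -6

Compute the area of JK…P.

21

Apply the shoelace (surveyor's) formula: 2A = Σ (x_i·y_{i+1} − x_{i+1}·y_i), indices taken mod 7.
Cross-terms: 8, 14, -1, 7, 8, 2, 4  ⇒  Σ = 42
Area = |Σ|/2 = 21.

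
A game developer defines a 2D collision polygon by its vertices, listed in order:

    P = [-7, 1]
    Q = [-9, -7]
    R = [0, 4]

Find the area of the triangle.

Apply the shoelace formula: 2A = Σ (x_i·y_{i+1} − x_{i+1}·y_i), indices taken mod 3.
Σ = (58) + (-36) + (28) = 50
Area = |Σ|/2 = 25.

25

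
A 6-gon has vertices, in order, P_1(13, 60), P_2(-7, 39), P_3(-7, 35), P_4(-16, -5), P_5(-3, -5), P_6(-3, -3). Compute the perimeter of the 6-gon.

|P_1P_2| = √((-20)² + (-21)²) = √841 = 29
|P_2P_3| = √((0)² + (-4)²) = √16 = 4
|P_3P_4| = √((-9)² + (-40)²) = √1681 = 41
|P_4P_5| = √((13)² + (0)²) = √169 = 13
|P_5P_6| = √((0)² + (2)²) = √4 = 2
|P_6P_1| = √((16)² + (63)²) = √4225 = 65
Perimeter = 29 + 4 + 41 + 13 + 2 + 65 = 154.

154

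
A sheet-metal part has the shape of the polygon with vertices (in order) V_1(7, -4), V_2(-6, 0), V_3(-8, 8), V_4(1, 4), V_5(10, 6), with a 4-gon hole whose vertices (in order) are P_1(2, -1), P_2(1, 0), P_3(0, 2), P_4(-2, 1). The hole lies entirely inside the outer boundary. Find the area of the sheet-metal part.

110.5

Outer boundary:
Apply the surveyor's formula: 2A = Σ (x_i·y_{i+1} − x_{i+1}·y_i), indices taken mod 5.
Σ = (-24) + (-48) + (-40) + (-34) + (-82) = -228
Area = |Σ|/2 = 114.
Hole:
Cross-terms: 1, 2, 4, 0  ⇒  Σ = 7
Area = |Σ|/2 = 3.5.
Net area = 114 − 3.5 = 110.5.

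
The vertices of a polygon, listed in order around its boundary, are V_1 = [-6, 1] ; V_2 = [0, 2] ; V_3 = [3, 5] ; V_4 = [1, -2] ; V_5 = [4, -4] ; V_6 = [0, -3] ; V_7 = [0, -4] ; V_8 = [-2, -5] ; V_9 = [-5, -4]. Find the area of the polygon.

45.5

Apply the shoelace formula: 2A = Σ (x_i·y_{i+1} − x_{i+1}·y_i), indices taken mod 9.
V_1→V_2: (-6)(2) − (0)(1) = -12
V_2→V_3: (0)(5) − (3)(2) = -6
V_3→V_4: (3)(-2) − (1)(5) = -11
V_4→V_5: (1)(-4) − (4)(-2) = 4
V_5→V_6: (4)(-3) − (0)(-4) = -12
V_6→V_7: (0)(-4) − (0)(-3) = 0
V_7→V_8: (0)(-5) − (-2)(-4) = -8
V_8→V_9: (-2)(-4) − (-5)(-5) = -17
V_9→V_1: (-5)(1) − (-6)(-4) = -29
Σ = -91
Area = |Σ|/2 = 45.5.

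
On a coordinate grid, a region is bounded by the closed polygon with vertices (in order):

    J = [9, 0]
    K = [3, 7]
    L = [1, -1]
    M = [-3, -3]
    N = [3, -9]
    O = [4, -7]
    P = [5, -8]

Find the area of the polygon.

86.5

Cross-terms: 63, -10, -6, 36, 15, 3, 72  ⇒  Σ = 173
Area = |Σ|/2 = 86.5.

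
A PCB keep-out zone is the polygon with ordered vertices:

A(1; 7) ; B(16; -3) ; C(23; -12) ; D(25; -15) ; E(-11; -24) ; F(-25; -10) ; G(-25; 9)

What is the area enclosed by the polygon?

Apply the shoelace formula: 2A = Σ (x_i·y_{i+1} − x_{i+1}·y_i), indices taken mod 7.
Σ = (-115) + (-123) + (-45) + (-765) + (-490) + (-475) + (-184) = -2197
Area = |Σ|/2 = 1098.5.

1098.5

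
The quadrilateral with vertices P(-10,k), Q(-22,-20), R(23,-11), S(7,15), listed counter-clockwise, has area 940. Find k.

14

Write out the shoelace sum; only the two edges meeting at P involve k:
2·Area = [(7·k − (-10)·15) + ((-10)·(-20) − (-22)·k)] + 1124
       = 29·k + 1474 = 1880
⇒ k = 14.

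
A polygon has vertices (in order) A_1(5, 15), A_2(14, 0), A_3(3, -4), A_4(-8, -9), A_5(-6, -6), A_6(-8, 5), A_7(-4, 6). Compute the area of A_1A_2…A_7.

263.5

Σ = (-210) + (-56) + (-59) + (-6) + (-78) + (-28) + (-90) = -527
Area = |Σ|/2 = 263.5.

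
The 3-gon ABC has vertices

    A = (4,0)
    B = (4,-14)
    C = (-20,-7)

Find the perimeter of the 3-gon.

|AB| = √((0)² + (-14)²) = √196 = 14
|BC| = √((-24)² + (7)²) = √625 = 25
|CA| = √((24)² + (7)²) = √625 = 25
Perimeter = 14 + 25 + 25 = 64.

64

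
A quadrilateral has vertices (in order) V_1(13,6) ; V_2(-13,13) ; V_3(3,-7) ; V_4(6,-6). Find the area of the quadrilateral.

Apply Gauss's area formula: 2A = Σ (x_i·y_{i+1} − x_{i+1}·y_i), indices taken mod 4.
Σ = (247) + (52) + (24) + (114) = 437
Area = |Σ|/2 = 218.5.

218.5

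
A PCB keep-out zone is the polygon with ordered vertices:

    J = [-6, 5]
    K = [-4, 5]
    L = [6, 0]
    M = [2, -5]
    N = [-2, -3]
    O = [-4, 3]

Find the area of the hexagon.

Apply the shoelace formula: 2A = Σ (x_i·y_{i+1} − x_{i+1}·y_i), indices taken mod 6.
Σ = (-10) + (-30) + (-30) + (-16) + (-18) + (-2) = -106
Area = |Σ|/2 = 53.

53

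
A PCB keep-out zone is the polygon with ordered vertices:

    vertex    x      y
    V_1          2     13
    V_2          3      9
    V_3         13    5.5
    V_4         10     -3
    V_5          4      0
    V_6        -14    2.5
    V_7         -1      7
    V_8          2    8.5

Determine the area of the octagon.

151.25

Apply Gauss's area formula: 2A = Σ (x_i·y_{i+1} − x_{i+1}·y_i), indices taken mod 8.
Cross-terms: -21, -100.5, -94, 12, 10, -95.5, -22.5, 9  ⇒  Σ = -302.5
Area = |Σ|/2 = 151.25.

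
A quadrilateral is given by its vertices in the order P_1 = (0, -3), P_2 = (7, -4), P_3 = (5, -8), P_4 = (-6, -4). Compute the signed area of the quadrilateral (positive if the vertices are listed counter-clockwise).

Apply the shoelace formula: 2A = Σ (x_i·y_{i+1} − x_{i+1}·y_i), indices taken mod 4.
Σ = (21) + (-36) + (-68) + (18) = -65
Signed area = Σ/2 = -32.5 (negative ⇒ clockwise traversal).

-32.5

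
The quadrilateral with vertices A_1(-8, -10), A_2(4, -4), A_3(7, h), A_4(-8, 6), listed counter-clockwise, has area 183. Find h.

8

The doubled signed area Σ (x_i y_{i+1} − x_{i+1} y_i) is linear in h.
With h=0 it equals 270; the coefficient of h is 12 (from the two edges through A_3).
So 12·h + 270 = 2·183 = 366 ⇒ h = 8.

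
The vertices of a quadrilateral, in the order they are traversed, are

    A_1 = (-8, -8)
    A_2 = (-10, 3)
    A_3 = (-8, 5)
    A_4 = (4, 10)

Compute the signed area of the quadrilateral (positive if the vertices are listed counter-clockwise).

-91

Apply Gauss's area formula: 2A = Σ (x_i·y_{i+1} − x_{i+1}·y_i), indices taken mod 4.
A_1→A_2: (-8)(3) − (-10)(-8) = -104
A_2→A_3: (-10)(5) − (-8)(3) = -26
A_3→A_4: (-8)(10) − (4)(5) = -100
A_4→A_1: (4)(-8) − (-8)(10) = 48
Σ = -182
Signed area = Σ/2 = -91 (negative ⇒ clockwise traversal).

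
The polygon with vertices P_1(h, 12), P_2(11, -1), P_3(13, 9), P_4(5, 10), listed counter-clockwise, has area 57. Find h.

1

The doubled signed area Σ (x_i y_{i+1} − x_{i+1} y_i) is linear in h.
With h=0 it equals 125; the coefficient of h is -11 (from the two edges through P_1).
So -11·h + 125 = 2·57 = 114 ⇒ h = 1.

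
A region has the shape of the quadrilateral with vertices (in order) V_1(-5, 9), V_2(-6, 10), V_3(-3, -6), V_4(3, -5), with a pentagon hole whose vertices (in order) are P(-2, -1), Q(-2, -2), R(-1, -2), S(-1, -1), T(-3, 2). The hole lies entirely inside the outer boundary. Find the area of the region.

50

Outer boundary:
Apply the shoelace formula: 2A = Σ (x_i·y_{i+1} − x_{i+1}·y_i), indices taken mod 4.
Cross-terms: 4, 66, 33, 2  ⇒  Σ = 105
Area = |Σ|/2 = 52.5.
Hole:
Apply the shoelace formula: 2A = Σ (x_i·y_{i+1} − x_{i+1}·y_i), indices taken mod 5.
Cross-terms: 2, 2, -1, -5, 7  ⇒  Σ = 5
Area = |Σ|/2 = 2.5.
Net area = 52.5 − 2.5 = 50.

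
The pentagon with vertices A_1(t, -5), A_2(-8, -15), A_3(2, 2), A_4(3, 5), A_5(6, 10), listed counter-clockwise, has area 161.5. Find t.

Write out the shoelace sum; only the two edges meeting at A_1 involve t:
2·Area = [(6·(-5) − t·10) + (t·(-15) − (-8)·(-5))] + 18
       = -25·t + -52 = 323
⇒ t = -15.

-15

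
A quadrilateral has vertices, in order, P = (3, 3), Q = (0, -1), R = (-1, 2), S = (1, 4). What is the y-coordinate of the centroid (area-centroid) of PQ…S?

106/57

Apply the surveyor's formula. First the cross-terms c_i = x_i·y_{i+1} − x_{i+1}·y_i:
  -3, -1, -6, -9  ⇒  2A = -19, A = -9.5.
Then Σ (y_i + y_{i+1})·c_i = -106, so ȳ = -106 / (6·(-9.5)) = 106/57.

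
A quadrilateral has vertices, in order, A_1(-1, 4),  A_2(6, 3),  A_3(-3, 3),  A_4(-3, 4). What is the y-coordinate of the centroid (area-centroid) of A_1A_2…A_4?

112/33

Apply the shoelace (surveyor's) formula. First the cross-terms c_i = x_i·y_{i+1} − x_{i+1}·y_i:
  -27, 27, -3, -8  ⇒  2A = -11, A = -5.5.
Then Σ (y_i + y_{i+1})·c_i = -112, so ȳ = -112 / (6·(-5.5)) = 112/33.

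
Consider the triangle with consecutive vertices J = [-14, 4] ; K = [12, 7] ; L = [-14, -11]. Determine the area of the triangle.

Apply Gauss's area formula: 2A = Σ (x_i·y_{i+1} − x_{i+1}·y_i), indices taken mod 3.
Σ = (-146) + (-34) + (-210) = -390
Area = |Σ|/2 = 195.

195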